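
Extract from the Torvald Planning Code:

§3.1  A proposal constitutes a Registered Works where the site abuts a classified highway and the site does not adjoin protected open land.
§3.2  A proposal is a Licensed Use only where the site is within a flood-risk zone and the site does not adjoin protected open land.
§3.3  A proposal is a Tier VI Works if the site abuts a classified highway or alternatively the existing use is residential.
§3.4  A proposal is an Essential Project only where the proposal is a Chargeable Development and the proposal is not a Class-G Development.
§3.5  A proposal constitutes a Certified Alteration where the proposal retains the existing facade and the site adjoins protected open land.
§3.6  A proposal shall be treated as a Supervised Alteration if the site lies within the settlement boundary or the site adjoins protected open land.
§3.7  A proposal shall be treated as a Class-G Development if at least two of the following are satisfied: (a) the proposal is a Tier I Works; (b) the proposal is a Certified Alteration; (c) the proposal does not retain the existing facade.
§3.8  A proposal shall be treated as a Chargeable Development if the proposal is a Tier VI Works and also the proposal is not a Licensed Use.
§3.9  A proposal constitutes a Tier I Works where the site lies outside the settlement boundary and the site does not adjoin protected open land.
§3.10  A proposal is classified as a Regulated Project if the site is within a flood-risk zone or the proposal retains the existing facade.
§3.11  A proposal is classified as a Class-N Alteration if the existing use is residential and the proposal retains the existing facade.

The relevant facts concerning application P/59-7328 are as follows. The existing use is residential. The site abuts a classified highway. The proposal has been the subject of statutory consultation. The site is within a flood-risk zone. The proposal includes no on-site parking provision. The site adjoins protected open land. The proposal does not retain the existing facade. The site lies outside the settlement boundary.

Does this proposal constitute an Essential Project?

Under §3.3: the site abuts a classified highway? yes; or the existing use is residential? yes. So the proposal is a Tier VI Works.
Under §3.2: the site is within a flood-risk zone? yes; and the site does not adjoin protected open land? no. So the proposal is not a Licensed Use.
Under §3.8: Tier VI Works (§3.3)? yes; and not a Licensed Use (§3.2)? yes. So the proposal is a Chargeable Development.
Under §3.9: the site lies outside the settlement boundary? yes; and the site does not adjoin protected open land? no. So the proposal is not a Tier I Works.
Under §3.5: the proposal retains the existing facade? no; and the site adjoins protected open land? yes. So the proposal is not a Certified Alteration.
Under §3.7: Tier I Works (§3.9)? no; Certified Alteration (§3.5)? no; the proposal does not retain the existing facade? yes — 1 of 3 hold (need ≥2) → not satisfied.
Under §3.4: Chargeable Development (§3.8)? yes; and not a Class-G Development (§3.7)? yes. So the proposal is an Essential Project.

Yes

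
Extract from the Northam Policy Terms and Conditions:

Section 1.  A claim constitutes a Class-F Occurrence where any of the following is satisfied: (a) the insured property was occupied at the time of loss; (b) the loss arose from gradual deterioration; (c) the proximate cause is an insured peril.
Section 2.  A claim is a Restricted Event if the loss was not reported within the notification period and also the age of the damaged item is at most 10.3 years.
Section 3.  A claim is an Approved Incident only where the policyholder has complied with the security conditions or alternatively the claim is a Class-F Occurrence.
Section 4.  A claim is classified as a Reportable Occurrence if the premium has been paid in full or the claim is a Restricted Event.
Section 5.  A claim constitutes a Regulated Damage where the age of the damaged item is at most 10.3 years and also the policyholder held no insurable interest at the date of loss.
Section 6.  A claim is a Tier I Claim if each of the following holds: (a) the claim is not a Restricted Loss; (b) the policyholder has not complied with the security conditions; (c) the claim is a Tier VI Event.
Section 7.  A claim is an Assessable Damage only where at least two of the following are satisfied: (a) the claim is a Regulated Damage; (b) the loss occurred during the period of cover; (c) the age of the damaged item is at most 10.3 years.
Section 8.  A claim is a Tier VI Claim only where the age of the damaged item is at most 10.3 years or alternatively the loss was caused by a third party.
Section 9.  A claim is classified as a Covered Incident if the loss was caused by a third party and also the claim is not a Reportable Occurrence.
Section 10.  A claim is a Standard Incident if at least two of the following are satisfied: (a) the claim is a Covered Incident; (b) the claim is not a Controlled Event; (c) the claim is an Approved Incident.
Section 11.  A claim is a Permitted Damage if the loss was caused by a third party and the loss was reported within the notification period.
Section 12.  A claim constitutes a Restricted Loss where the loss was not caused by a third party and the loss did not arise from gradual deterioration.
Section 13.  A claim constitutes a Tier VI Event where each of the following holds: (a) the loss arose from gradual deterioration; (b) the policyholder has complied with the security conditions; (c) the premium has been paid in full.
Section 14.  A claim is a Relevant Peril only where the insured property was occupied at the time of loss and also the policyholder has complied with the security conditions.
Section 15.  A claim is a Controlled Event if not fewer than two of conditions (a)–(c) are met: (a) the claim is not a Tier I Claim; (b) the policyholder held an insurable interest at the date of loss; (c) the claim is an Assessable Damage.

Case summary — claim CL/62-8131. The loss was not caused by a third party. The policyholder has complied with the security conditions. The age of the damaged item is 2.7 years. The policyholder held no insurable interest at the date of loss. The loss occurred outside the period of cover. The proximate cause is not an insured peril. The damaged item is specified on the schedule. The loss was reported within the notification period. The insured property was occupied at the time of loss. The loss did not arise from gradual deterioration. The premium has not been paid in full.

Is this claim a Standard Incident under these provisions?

section 2 — Restricted Event: [the loss was not reported within the notification period? no] AND [age of the damaged item: 2.7 years ≤ 10.3 years? yes] → not satisfied.
section 4 — Reportable Occurrence: [the premium has been paid in full? no] OR [Restricted Event (section 2)? no] → not satisfied.
section 9 — Covered Incident: [the loss was caused by a third party? no] AND [not a Reportable Occurrence (section 4)? yes] → not satisfied.
section 12 — Restricted Loss: [the loss was not caused by a third party? yes] AND [the loss did not arise from gradual deterioration? yes] → satisfied.
section 13 — Tier VI Event: [the loss arose from gradual deterioration? no] AND [the policyholder has complied with the security conditions? yes] AND [the premium has been paid in full? no] → not satisfied.
section 6 — Tier I Claim: [not a Restricted Loss (section 12)? no] AND [the policyholder has not complied with the security conditions? no] AND [Tier VI Event (section 13)? no] → not satisfied.
section 5 — Regulated Damage: [age of the damaged item: 2.7 years ≤ 10.3 years? yes] AND [the policyholder held no insurable interest at the date of loss? yes] → satisfied.
section 7 — Assessable Damage: Regulated Damage (section 5)? yes; the loss occurred during the period of cover? no; age of the damaged item: 2.7 years ≤ 10.3 years? yes — 2 of 3 hold (need ≥2) → satisfied.
section 15 — Controlled Event: not a Tier I Claim (section 6)? yes; the policyholder held an insurable interest at the date of loss? no; Assessable Damage (section 7)? yes — 2 of 3 hold (need ≥2) → satisfied.
section 1 — Class-F Occurrence: [the insured property was occupied at the time of loss? yes] OR [the loss arose from gradual deterioration? no] OR [the proximate cause is an insured peril? no] → satisfied.
section 3 — Approved Incident: [the policyholder has complied with the security conditions? yes] OR [Class-F Occurrence (section 1)? yes] → satisfied.
section 10 — Standard Incident: Covered Incident (section 9)? no; not a Controlled Event (section 15)? no; Approved Incident (section 3)? yes — 1 of 3 hold (need ≥2) → not satisfied.

No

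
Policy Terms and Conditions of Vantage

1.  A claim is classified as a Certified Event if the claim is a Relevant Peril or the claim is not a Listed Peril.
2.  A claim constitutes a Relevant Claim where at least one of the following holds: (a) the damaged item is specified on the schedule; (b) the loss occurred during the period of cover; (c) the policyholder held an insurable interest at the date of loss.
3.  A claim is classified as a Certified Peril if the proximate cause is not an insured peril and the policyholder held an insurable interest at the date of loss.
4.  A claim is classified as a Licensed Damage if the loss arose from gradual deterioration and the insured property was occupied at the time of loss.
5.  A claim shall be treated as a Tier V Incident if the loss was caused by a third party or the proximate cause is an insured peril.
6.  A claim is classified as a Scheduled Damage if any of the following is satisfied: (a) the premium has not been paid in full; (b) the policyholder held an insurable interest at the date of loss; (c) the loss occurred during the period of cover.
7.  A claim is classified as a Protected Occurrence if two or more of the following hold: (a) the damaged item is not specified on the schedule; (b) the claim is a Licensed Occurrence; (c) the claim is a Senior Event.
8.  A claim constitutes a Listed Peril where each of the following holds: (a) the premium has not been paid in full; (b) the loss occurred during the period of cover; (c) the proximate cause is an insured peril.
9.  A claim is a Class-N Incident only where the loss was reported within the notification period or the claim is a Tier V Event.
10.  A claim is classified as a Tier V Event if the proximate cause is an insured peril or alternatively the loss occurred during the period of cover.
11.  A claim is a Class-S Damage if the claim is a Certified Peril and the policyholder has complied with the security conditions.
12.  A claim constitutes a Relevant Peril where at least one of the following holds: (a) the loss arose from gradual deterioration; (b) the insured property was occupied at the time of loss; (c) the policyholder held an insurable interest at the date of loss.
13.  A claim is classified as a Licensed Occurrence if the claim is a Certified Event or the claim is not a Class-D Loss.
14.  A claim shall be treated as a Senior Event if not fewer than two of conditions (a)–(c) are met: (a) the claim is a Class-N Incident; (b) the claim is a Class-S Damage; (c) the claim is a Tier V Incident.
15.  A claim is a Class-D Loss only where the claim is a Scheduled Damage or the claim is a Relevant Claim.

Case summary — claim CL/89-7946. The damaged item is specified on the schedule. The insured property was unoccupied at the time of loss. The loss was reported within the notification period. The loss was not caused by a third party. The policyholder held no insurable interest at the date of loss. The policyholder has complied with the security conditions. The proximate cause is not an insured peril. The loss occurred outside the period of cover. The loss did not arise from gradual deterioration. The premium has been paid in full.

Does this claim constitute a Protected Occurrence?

No

Under paragraph 12: the loss arose from gradual deterioration? no; or the insured property was occupied at the time of loss? no; or the policyholder held an insurable interest at the date of loss? no. So the claim is not a Relevant Peril.
Under paragraph 8: the premium has not been paid in full? no; and the loss occurred during the period of cover? no; and the proximate cause is an insured peril? no. So the claim is not a Listed Peril.
Under paragraph 1: Relevant Peril (paragraph 12)? no; or not a Listed Peril (paragraph 8)? yes. So the claim is a Certified Event.
Under paragraph 6: the premium has not been paid in full? no; or the policyholder held an insurable interest at the date of loss? no; or the loss occurred during the period of cover? no. So the claim is not a Scheduled Damage.
Under paragraph 2: the damaged item is specified on the schedule? yes; or the loss occurred during the period of cover? no; or the policyholder held an insurable interest at the date of loss? no. So the claim is a Relevant Claim.
Under paragraph 15: Scheduled Damage (paragraph 6)? no; or Relevant Claim (paragraph 2)? yes. So the claim is a Class-D Loss.
Under paragraph 13: Certified Event (paragraph 1)? yes; or not a Class-D Loss (paragraph 15)? no. So the claim is a Licensed Occurrence.
Under paragraph 10: the proximate cause is an insured peril? no; or the loss occurred during the period of cover? no. So the claim is not a Tier V Event.
Under paragraph 9: the loss was reported within the notification period? yes; or Tier V Event (paragraph 10)? no. So the claim is a Class-N Incident.
Under paragraph 3: the proximate cause is not an insured peril? yes; and the policyholder held an insurable interest at the date of loss? no. So the claim is not a Certified Peril.
Under paragraph 11: Certified Peril (paragraph 3)? no; and the policyholder has complied with the security conditions? yes. So the claim is not a Class-S Damage.
Under paragraph 5: the loss was caused by a third party? no; or the proximate cause is an insured peril? no. So the claim is not a Tier V Incident.
Under paragraph 14: Class-N Incident (paragraph 9)? yes; Class-S Damage (paragraph 11)? no; Tier V Incident (paragraph 5)? no — 1 of 3 hold (need ≥2) → not satisfied.
Under paragraph 7: the damaged item is not specified on the schedule? no; Licensed Occurrence (paragraph 13)? yes; Senior Event (paragraph 14)? no — 1 of 3 hold (need ≥2) → not satisfied.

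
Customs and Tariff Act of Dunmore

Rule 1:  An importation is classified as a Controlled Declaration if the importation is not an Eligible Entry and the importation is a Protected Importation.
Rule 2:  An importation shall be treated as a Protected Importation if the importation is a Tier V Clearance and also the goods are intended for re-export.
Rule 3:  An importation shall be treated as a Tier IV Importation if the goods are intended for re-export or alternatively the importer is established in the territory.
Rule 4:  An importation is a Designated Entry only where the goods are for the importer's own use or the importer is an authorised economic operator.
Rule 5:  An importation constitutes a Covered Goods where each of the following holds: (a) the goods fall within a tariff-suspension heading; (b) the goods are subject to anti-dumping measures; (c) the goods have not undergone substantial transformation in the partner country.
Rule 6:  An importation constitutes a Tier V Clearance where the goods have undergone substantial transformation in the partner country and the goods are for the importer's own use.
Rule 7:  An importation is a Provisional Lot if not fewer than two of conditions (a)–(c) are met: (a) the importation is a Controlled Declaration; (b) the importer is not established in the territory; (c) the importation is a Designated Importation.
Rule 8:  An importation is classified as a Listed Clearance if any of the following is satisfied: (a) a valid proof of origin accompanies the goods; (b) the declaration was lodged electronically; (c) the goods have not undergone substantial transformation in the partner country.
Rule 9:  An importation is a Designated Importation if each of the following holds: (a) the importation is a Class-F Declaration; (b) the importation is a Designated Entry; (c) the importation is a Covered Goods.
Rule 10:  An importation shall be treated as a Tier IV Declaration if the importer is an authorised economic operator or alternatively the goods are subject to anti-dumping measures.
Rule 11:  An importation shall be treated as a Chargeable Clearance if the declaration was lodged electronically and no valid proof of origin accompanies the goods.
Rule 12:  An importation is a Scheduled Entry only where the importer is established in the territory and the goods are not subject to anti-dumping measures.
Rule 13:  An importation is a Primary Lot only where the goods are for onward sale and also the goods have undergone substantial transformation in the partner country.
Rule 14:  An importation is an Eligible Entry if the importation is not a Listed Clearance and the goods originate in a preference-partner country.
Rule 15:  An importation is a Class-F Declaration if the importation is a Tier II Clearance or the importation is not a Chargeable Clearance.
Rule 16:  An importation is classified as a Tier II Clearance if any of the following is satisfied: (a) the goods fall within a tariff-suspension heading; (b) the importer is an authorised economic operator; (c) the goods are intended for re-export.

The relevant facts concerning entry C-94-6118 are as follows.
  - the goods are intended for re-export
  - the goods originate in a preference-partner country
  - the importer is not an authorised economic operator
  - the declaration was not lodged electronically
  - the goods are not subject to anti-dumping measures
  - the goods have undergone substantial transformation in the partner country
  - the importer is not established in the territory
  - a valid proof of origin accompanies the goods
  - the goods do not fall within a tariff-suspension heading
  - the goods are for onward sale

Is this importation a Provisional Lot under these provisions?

rule 8 — Listed Clearance: [a valid proof of origin accompanies the goods? yes] OR [the declaration was lodged electronically? no] OR [the goods have not undergone substantial transformation in the partner country? no] → satisfied.
rule 14 — Eligible Entry: [not a Listed Clearance (rule 8)? no] AND [the goods originate in a preference-partner country? yes] → not satisfied.
rule 6 — Tier V Clearance: [the goods have undergone substantial transformation in the partner country? yes] AND [the goods are for the importer's own use? no] → not satisfied.
rule 2 — Protected Importation: [Tier V Clearance (rule 6)? no] AND [the goods are intended for re-export? yes] → not satisfied.
rule 1 — Controlled Declaration: [not an Eligible Entry (rule 14)? yes] AND [Protected Importation (rule 2)? no] → not satisfied.
rule 16 — Tier II Clearance: [the goods fall within a tariff-suspension heading? no] OR [the importer is an authorised economic operator? no] OR [the goods are intended for re-export? yes] → satisfied.
rule 11 — Chargeable Clearance: [the declaration was lodged electronically? no] AND [no valid proof of origin accompanies the goods? no] → not satisfied.
rule 15 — Class-F Declaration: [Tier II Clearance (rule 16)? yes] OR [not a Chargeable Clearance (rule 11)? yes] → satisfied.
rule 4 — Designated Entry: [the goods are for the importer's own use? no] OR [the importer is an authorised economic operator? no] → not satisfied.
rule 5 — Covered Goods: [the goods fall within a tariff-suspension heading? no] AND [the goods are subject to anti-dumping measures? no] AND [the goods have not undergone substantial transformation in the partner country? no] → not satisfied.
rule 9 — Designated Importation: [Class-F Declaration (rule 15)? yes] AND [Designated Entry (rule 4)? no] AND [Covered Goods (rule 5)? no] → not satisfied.
rule 7 — Provisional Lot: Controlled Declaration (rule 1)? no; the importer is not established in the territory? yes; Designated Importation (rule 9)? no — 1 of 3 hold (need ≥2) → not satisfied.

No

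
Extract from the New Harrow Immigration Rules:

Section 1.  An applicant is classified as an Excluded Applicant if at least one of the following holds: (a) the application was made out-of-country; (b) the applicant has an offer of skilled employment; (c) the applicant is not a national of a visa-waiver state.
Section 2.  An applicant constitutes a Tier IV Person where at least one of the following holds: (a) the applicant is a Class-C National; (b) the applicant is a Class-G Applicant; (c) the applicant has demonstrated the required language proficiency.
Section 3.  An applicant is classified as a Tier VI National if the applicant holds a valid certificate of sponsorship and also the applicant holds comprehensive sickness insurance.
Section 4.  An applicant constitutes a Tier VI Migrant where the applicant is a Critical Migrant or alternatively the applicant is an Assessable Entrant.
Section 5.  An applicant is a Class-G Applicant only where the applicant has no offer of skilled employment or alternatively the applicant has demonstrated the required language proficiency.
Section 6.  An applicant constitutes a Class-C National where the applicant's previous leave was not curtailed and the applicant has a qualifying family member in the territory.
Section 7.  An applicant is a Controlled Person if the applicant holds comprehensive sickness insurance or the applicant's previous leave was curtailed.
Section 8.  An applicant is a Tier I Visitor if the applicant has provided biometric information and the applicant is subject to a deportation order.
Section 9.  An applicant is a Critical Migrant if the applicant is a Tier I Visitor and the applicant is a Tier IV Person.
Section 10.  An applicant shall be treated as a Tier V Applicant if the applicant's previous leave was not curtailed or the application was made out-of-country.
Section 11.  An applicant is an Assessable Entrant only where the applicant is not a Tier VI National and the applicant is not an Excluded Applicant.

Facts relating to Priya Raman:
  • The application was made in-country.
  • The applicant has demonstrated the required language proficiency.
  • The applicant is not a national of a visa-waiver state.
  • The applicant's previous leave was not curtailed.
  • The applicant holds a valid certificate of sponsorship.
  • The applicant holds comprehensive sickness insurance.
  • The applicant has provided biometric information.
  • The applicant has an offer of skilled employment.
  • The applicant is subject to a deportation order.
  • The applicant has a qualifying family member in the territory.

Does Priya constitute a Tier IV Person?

Yes

section 6 — Class-C National: [the applicant's previous leave was not curtailed? yes] AND [the applicant has a qualifying family member in the territory? yes] → satisfied.
section 5 — Class-G Applicant: [the applicant has no offer of skilled employment? no] OR [the applicant has demonstrated the required language proficiency? yes] → satisfied.
section 2 — Tier IV Person: [Class-C National (section 6)? yes] OR [Class-G Applicant (section 5)? yes] OR [the applicant has demonstrated the required language proficiency? yes] → satisfied.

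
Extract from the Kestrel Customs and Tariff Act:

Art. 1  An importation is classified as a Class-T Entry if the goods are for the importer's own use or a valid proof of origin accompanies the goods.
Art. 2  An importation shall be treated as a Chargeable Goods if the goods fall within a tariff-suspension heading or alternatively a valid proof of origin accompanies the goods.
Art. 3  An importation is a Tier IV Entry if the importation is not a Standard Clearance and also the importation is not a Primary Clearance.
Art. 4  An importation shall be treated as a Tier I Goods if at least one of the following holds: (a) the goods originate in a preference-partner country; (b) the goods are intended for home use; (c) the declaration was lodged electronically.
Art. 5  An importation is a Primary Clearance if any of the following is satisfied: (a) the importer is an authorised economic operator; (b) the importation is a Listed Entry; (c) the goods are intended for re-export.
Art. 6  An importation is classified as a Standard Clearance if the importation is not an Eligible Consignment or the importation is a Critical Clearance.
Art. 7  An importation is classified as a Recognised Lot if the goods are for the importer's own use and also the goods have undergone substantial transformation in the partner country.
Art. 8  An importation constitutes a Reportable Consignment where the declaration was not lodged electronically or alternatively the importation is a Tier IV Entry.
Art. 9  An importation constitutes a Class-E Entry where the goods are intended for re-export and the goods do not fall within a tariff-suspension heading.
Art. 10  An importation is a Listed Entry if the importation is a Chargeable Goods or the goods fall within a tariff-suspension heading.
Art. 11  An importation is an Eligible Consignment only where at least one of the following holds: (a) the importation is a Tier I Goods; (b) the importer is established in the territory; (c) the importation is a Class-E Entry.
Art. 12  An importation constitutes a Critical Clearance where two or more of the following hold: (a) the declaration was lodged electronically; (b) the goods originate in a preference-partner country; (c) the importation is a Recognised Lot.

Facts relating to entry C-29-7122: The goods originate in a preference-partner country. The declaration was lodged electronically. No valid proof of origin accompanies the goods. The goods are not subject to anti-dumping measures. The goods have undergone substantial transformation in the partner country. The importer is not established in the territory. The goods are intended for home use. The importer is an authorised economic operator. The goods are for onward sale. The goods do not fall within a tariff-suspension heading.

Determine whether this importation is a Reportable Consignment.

article 4 — Tier I Goods: [the goods originate in a preference-partner country? yes] OR [the goods are intended for home use? yes] OR [the declaration was lodged electronically? yes] → satisfied.
article 9 — Class-E Entry: [the goods are intended for re-export? no] AND [the goods do not fall within a tariff-suspension heading? yes] → not satisfied.
article 11 — Eligible Consignment: [Tier I Goods (article 4)? yes] OR [the importer is established in the territory? no] OR [Class-E Entry (article 9)? no] → satisfied.
article 7 — Recognised Lot: [the goods are for the importer's own use? no] AND [the goods have undergone substantial transformation in the partner country? yes] → not satisfied.
article 12 — Critical Clearance: the declaration was lodged electronically? yes; the goods originate in a preference-partner country? yes; Recognised Lot (article 7)? no — 2 of 3 hold (need ≥2) → satisfied.
article 6 — Standard Clearance: [not an Eligible Consignment (article 11)? no] OR [Critical Clearance (article 12)? yes] → satisfied.
article 2 — Chargeable Goods: [the goods fall within a tariff-suspension heading? no] OR [a valid proof of origin accompanies the goods? no] → not satisfied.
article 10 — Listed Entry: [Chargeable Goods (article 2)? no] OR [the goods fall within a tariff-suspension heading? no] → not satisfied.
article 5 — Primary Clearance: [the importer is an authorised economic operator? yes] OR [Listed Entry (article 10)? no] OR [the goods are intended for re-export? no] → satisfied.
article 3 — Tier IV Entry: [not a Standard Clearance (article 6)? no] AND [not a Primary Clearance (article 5)? no] → not satisfied.
article 8 — Reportable Consignment: [the declaration was not lodged electronically? no] OR [Tier IV Entry (article 3)? no] → not satisfied.

No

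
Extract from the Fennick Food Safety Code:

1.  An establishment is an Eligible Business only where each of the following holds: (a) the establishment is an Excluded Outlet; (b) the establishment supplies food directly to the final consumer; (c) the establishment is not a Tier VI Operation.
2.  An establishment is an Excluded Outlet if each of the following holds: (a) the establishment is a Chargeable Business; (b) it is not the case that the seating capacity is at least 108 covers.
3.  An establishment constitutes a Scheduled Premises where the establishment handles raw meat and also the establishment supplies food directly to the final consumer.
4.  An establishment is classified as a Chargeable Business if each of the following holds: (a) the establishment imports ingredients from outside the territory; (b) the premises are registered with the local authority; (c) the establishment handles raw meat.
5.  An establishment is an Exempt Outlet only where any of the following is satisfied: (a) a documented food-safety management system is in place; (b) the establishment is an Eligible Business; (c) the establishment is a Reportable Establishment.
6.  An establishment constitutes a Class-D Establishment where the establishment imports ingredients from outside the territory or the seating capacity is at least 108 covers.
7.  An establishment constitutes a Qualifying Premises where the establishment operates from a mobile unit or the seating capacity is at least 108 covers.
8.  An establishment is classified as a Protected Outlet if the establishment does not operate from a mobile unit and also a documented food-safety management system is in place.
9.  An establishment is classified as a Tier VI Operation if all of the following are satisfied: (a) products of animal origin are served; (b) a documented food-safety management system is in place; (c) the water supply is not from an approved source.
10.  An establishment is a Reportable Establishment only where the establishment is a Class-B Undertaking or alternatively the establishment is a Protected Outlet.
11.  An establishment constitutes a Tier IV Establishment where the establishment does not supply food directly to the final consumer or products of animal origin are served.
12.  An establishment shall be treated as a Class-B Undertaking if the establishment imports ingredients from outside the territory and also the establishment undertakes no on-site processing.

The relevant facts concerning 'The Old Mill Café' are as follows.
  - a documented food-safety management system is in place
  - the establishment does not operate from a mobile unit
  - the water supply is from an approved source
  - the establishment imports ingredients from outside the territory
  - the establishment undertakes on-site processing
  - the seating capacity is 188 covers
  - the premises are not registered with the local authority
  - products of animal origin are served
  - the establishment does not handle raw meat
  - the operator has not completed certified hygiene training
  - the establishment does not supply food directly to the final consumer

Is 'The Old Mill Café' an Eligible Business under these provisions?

No

paragraph 4 — Chargeable Business: [the establishment imports ingredients from outside the territory? yes] AND [the premises are registered with the local authority? no] AND [the establishment handles raw meat? no] → not satisfied.
paragraph 2 — Excluded Outlet: [Chargeable Business (paragraph 4)? no] AND [seating capacity: 188 covers ≥ 108 covers? yes, so negated condition no] → not satisfied.
paragraph 9 — Tier VI Operation: [products of animal origin are served? yes] AND [a documented food-safety management system is in place? yes] AND [the water supply is not from an approved source? no] → not satisfied.
paragraph 1 — Eligible Business: [Excluded Outlet (paragraph 2)? no] AND [the establishment supplies food directly to the final consumer? no] AND [not a Tier VI Operation (paragraph 9)? yes] → not satisfied.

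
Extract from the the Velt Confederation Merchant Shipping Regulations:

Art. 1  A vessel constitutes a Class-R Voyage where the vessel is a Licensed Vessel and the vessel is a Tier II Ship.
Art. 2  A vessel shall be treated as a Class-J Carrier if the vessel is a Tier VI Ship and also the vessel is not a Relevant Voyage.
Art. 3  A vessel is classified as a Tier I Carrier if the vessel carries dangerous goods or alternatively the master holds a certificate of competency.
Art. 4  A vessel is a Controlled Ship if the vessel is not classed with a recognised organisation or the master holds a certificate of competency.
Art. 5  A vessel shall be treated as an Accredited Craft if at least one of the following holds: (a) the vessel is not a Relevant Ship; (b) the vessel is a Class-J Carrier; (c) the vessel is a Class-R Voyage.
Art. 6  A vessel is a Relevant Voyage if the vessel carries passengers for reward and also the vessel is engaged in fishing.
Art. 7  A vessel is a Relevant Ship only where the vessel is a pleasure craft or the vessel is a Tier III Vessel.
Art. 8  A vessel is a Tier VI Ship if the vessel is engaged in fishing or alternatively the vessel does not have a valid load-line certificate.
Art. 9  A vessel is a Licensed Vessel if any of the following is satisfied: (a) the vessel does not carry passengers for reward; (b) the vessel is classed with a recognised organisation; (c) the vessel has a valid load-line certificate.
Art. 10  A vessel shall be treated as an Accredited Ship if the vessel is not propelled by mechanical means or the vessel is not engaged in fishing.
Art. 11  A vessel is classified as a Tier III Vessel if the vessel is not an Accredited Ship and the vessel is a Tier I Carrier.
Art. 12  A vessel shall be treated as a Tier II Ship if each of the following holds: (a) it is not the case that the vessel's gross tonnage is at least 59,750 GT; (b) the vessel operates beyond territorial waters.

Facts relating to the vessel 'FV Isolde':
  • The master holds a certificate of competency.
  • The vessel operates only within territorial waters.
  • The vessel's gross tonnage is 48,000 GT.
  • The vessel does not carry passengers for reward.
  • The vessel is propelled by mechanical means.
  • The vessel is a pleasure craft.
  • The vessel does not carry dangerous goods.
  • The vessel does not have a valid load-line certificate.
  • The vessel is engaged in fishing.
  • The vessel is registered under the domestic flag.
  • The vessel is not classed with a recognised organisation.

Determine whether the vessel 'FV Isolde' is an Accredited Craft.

Yes

article 10 — Accredited Ship: [the vessel is not propelled by mechanical means? no] OR [the vessel is not engaged in fishing? no] → not satisfied.
article 3 — Tier I Carrier: [the vessel carries dangerous goods? no] OR [the master holds a certificate of competency? yes] → satisfied.
article 11 — Tier III Vessel: [not an Accredited Ship (article 10)? yes] AND [Tier I Carrier (article 3)? yes] → satisfied.
article 7 — Relevant Ship: [the vessel is a pleasure craft? yes] OR [Tier III Vessel (article 11)? yes] → satisfied.
article 8 — Tier VI Ship: [the vessel is engaged in fishing? yes] OR [the vessel does not have a valid load-line certificate? yes] → satisfied.
article 6 — Relevant Voyage: [the vessel carries passengers for reward? no] AND [the vessel is engaged in fishing? yes] → not satisfied.
article 2 — Class-J Carrier: [Tier VI Ship (article 8)? yes] AND [not a Relevant Voyage (article 6)? yes] → satisfied.
article 9 — Licensed Vessel: [the vessel does not carry passengers for reward? yes] OR [the vessel is classed with a recognised organisation? no] OR [the vessel has a valid load-line certificate? no] → satisfied.
article 12 — Tier II Ship: [vessel's gross tonnage: 48,000 GT ≥ 59,750 GT? no, so negated condition yes] AND [the vessel operates beyond territorial waters? no] → not satisfied.
article 1 — Class-R Voyage: [Licensed Vessel (article 9)? yes] AND [Tier II Ship (article 12)? no] → not satisfied.
article 5 — Accredited Craft: [not a Relevant Ship (article 7)? no] OR [Class-J Carrier (article 2)? yes] OR [Class-R Voyage (article 1)? no] → satisfied.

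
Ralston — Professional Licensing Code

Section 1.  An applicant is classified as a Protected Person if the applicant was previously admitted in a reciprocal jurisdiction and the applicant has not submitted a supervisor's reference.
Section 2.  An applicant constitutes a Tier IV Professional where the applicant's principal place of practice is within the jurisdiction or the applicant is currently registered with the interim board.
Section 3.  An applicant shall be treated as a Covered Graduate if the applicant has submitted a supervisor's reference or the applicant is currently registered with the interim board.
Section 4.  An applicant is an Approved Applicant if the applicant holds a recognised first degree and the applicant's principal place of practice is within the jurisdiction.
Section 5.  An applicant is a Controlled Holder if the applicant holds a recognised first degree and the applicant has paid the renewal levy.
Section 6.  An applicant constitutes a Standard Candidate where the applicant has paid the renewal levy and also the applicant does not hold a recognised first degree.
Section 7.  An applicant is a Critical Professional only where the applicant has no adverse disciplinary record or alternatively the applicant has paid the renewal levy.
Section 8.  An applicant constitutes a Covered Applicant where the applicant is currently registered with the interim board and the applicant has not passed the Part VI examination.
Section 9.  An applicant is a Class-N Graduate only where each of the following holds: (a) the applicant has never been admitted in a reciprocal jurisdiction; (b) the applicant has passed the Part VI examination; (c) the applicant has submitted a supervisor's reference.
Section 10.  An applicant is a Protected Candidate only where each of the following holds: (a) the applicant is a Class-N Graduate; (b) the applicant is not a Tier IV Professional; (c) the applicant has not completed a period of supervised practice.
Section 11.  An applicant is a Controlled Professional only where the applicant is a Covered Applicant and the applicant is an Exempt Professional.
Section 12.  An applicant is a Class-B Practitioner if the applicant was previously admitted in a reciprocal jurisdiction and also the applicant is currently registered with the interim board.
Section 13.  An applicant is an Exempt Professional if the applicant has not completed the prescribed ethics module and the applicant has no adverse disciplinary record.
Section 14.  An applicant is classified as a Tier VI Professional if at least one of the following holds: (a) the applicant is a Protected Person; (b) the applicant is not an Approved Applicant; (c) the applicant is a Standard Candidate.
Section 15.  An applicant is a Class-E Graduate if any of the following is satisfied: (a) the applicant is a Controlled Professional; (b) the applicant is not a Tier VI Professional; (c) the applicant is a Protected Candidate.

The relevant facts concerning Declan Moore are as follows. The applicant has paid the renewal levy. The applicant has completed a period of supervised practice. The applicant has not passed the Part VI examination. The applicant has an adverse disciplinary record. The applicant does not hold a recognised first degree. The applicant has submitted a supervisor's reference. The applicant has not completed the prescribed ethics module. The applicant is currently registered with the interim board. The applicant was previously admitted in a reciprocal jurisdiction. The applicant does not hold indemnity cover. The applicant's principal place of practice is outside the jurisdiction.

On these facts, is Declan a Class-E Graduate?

No

section 8 — Covered Applicant: [the applicant is currently registered with the interim board? yes] AND [the applicant has not passed the Part VI examination? yes] → satisfied.
section 13 — Exempt Professional: [the applicant has not completed the prescribed ethics module? yes] AND [the applicant has no adverse disciplinary record? no] → not satisfied.
section 11 — Controlled Professional: [Covered Applicant (section 8)? yes] AND [Exempt Professional (section 13)? no] → not satisfied.
section 1 — Protected Person: [the applicant was previously admitted in a reciprocal jurisdiction? yes] AND [the applicant has not submitted a supervisor's reference? no] → not satisfied.
section 4 — Approved Applicant: [the applicant holds a recognised first degree? no] AND [the applicant's principal place of practice is within the jurisdiction? no] → not satisfied.
section 6 — Standard Candidate: [the applicant has paid the renewal levy? yes] AND [the applicant does not hold a recognised first degree? yes] → satisfied.
section 14 — Tier VI Professional: [Protected Person (section 1)? no] OR [not an Approved Applicant (section 4)? yes] OR [Standard Candidate (section 6)? yes] → satisfied.
section 9 — Class-N Graduate: [the applicant has never been admitted in a reciprocal jurisdiction? no] AND [the applicant has passed the Part VI examination? no] AND [the applicant has submitted a supervisor's reference? yes] → not satisfied.
section 2 — Tier IV Professional: [the applicant's principal place of practice is within the jurisdiction? no] OR [the applicant is currently registered with the interim board? yes] → satisfied.
section 10 — Protected Candidate: [Class-N Graduate (section 9)? no] AND [not a Tier IV Professional (section 2)? no] AND [the applicant has not completed a period of supervised practice? no] → not satisfied.
section 15 — Class-E Graduate: [Controlled Professional (section 11)? no] OR [not a Tier VI Professional (section 14)? no] OR [Protected Candidate (section 10)? no] → not satisfied.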